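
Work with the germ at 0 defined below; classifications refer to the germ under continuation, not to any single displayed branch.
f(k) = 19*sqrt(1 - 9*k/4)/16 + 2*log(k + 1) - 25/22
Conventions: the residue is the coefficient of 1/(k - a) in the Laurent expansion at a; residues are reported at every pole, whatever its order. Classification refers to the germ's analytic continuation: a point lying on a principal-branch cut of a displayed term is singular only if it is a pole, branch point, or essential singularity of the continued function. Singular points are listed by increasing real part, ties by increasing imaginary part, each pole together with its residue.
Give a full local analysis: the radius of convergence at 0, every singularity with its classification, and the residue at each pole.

Branch term (2)*log(1 - k/(-1)): its argument vanishes at k = -1, a logarithmic branch point, modulus 1.
Branch term (19/16)*sqrt(1 - k/(4/9)): its argument vanishes at k = 4/9, a square-root branch point, modulus 4/9.
The radius of convergence is the smallest modulus among the singular points: 4/9.
List the singular points by increasing real part (a conjugate pair: the negative imaginary part first).

Radius of convergence at 0: 4/9.
At -1: a logarithmic branch point.
At 4/9: an algebraic (square-root) branch point.


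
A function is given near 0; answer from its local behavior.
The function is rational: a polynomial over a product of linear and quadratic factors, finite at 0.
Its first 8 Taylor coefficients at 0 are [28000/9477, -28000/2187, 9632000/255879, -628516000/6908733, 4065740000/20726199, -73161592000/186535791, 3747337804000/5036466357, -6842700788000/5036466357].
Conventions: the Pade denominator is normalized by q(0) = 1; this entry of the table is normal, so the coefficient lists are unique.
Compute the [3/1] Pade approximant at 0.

The Pade approximant has numerator coefficients [28000/9477, -4104968000/638190657, 57645644000/5743715913, -116982124000/11929256127]; denominator coefficients [1, 145205/67341].

Taylor coefficients needed (read off): a_0 = 28000/9477, a_1 = -28000/2187, a_2 = 9632000/255879, a_3 = -628516000/6908733, a_4 = 4065740000/20726199.
Write the denominator as Q(ν) = 1 + q1*ν. Requiring Q*f - P = O(ν^5) with deg P <= 3 kills the coefficients of ν^4..ν^4 in Q*f:
  ν^4: a_4 + q1*a_3 = 0, i.e. 4065740000/20726199 + (-628516000/6908733)*q1 = 0.
Solving this linear system: q1 = 145205/67341.
The numerator is Q*f truncated at degree 3: P0 = a_0 = 28000/9477; P1 = a_1 + q1*a_0 = -4104968000/638190657; P2 = a_2 + q1*a_1 = 57645644000/5743715913; P3 = a_3 + q1*a_2 = -116982124000/11929256127.


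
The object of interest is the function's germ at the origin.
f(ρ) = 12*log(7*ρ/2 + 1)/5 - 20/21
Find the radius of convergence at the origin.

The radius of convergence is 2/7.

Branch term (12/5)*log(1 - ρ/(-2/7)): its argument vanishes at ρ = -2/7, a logarithmic branch point, modulus 2/7.
The radius of convergence is the smallest modulus among the singular points: 2/7.


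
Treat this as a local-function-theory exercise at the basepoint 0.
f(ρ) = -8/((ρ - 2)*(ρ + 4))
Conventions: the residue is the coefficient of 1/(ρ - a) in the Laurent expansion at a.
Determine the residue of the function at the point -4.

At the order-1 pole -4 set g(ρ) = (ρ - (-4))*f(ρ) = -8/(ρ - 2).
Simple pole: residue = g(a) at a = -4, which is 4/3.

The residue is 4/3.


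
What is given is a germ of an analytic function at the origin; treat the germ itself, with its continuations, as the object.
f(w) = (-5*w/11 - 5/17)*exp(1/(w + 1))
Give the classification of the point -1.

The exponent 1/(w - (-1)) has a pole at -1, so exp(1/(w - (-1))) takes every nonzero value near it: an essential singularity (not a pole of any order).

The point is an essential singularity.


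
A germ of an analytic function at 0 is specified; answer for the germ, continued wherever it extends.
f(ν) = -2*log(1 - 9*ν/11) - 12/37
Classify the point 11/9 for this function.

The term (-2)*log(1 - ν/(11/9)) has argument 1 - 11/9/(11/9) = 0 at 11/9: a logarithmic (infinitely-sheeted) branch point; the remaining terms are analytic or single-valued there.

The point is a logarithmic branch point.


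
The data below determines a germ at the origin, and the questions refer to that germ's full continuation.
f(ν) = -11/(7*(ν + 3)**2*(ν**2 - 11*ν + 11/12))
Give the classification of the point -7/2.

Denominator factors: ν + 3 = -1/2 at ν = -7/2; ν**2 - 11*ν + 11/12 = 155/3 at ν = -7/2 — none vanishes.
So the germ continues analytically to -7/2.

The point is a regular point.


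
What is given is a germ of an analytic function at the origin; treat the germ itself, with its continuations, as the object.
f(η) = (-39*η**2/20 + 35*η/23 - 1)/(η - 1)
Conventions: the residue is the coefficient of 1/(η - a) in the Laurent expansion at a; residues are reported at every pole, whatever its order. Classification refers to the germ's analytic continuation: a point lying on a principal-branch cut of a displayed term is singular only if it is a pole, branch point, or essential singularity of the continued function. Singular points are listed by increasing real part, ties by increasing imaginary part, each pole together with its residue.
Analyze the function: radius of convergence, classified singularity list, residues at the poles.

Radius of convergence at 0: 1.
At 1: a pole of order 1; residue -657/460.

Denominator factor (η - 1): pole of order 1 at 1, modulus 1.
The radius of convergence is the smallest modulus among the singular points: 1.
At the order-1 pole 1 set g(η) = (η - (1))*f(η) = -39*η**2/20 + 35*η/23 - 1.
Simple pole: residue = g(a) at a = 1, which is -657/460.


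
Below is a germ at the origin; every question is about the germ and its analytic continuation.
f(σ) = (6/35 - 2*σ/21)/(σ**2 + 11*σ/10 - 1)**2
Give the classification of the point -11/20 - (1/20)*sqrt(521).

The point is a pole of order 2.

The denominator factor σ**2 + 11*σ/10 - 1 vanishes at -11/20 - (1/20)*sqrt(521) and appears to the power 2; the numerator there equals 47/210 + (1/210)*sqrt(521), nonzero, and no other factor vanishes.
Hence a pole whose order is the multiplicity, 2.


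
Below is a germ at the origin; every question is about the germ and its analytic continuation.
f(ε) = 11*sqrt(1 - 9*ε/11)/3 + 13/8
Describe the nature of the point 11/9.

The term (11/3)*sqrt(1 - ε/(11/9)) has argument 1 - 11/9/(11/9) = 0 at 11/9: a square-root (algebraic, two-sheeted) branch point; the remaining terms are analytic or single-valued there.

The point is an algebraic (square-root) branch point.


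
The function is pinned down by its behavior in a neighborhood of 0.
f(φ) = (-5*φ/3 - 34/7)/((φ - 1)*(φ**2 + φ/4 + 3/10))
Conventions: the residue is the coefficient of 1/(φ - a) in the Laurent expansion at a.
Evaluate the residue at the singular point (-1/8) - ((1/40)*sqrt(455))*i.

The residue is (1370/651) + ((7990/59241)*sqrt(455))*i.

The factor φ**2 + φ/4 + 3/10 splits as (φ - a)(φ - a') with a = (-1/8) - ((1/40)*sqrt(455))*i, a' = (-1/8) + ((1/40)*sqrt(455))*i. At the order-1 pole a set g(φ) = (φ - a)*f(φ) = [(-5*φ/3 - 34/7)/(φ - 1)] / (φ - a').
Simple pole: residue = g(a) at a = (-1/8) - ((1/40)*sqrt(455))*i, which is (1370/651) + ((7990/59241)*sqrt(455))*i.


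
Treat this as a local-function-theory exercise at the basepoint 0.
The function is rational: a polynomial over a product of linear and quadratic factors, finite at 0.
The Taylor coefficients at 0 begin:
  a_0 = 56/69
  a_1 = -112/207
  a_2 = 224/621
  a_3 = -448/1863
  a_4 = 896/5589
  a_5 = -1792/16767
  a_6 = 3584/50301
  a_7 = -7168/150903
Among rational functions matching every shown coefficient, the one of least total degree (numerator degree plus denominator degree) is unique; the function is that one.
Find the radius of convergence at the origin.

No rational of total degree below 1 reproduces all 8 coefficients; solving the [0/1] Pade equations on them gives f(r) = 28/(23*(r + 3/2)), whose expansion matches every shown term.
Denominator factor (r + 3/2): pole of order 1 at -3/2, modulus 3/2.
The radius of convergence is the smallest modulus among the singular points: 3/2.

The radius of convergence is 3/2.


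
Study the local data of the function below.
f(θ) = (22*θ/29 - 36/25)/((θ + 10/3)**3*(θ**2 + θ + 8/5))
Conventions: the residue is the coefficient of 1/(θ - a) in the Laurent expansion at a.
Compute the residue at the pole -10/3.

The residue is -32972643/544847998.

At the order-3 pole -10/3 set g(θ) = (θ - (-10/3))^3*f(θ) = (22*θ/29 - 36/25)/(θ**2 + θ + 8/5).
Order-3 pole: residue = g''(a)/2; g''(-10/3) = -32972643/272423999, so the residue is -32972643/544847998.


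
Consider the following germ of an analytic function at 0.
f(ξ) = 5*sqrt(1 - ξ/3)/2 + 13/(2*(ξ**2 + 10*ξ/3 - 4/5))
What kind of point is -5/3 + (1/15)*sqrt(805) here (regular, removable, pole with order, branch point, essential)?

The denominator factor ξ**2 + 10*ξ/3 - 4/5 vanishes at -5/3 + (1/15)*sqrt(805) and appears to the power 1; the numerator there equals 13/2, nonzero, and no other factor vanishes.
The branch terms are analytic at this point.
Hence a pole whose order is the multiplicity, 1.

The point is a pole of order 1.


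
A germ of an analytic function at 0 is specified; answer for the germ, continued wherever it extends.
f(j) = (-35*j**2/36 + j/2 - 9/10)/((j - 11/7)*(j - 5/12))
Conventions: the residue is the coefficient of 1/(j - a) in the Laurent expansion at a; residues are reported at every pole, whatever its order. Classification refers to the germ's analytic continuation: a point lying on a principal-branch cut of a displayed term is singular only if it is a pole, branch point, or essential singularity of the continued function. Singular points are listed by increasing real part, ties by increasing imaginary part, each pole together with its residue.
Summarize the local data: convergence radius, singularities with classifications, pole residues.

Radius of convergence at 0: 5/12.
At 5/12: a pole of order 1; residue 156121/209520.
At 11/7: a pole of order 1; residue -3169/1455.

Denominator factor (j - 5/12): pole of order 1 at 5/12, modulus 5/12.
Denominator factor (j - 11/7): pole of order 1 at 11/7, modulus 11/7.
The radius of convergence is the smallest modulus among the singular points: 5/12.
At the order-1 pole 5/12 set g(j) = (j - (5/12))*f(j) = (-35*j**2/36 + j/2 - 9/10)/(j - 11/7).
Simple pole: residue = g(a) at a = 5/12, which is 156121/209520.
At the order-1 pole 11/7 set g(j) = (j - (11/7))*f(j) = (-35*j**2/36 + j/2 - 9/10)/(j - 5/12).
Simple pole: residue = g(a) at a = 11/7, which is -3169/1455.
List the singular points by increasing real part (a conjugate pair: the negative imaginary part first).


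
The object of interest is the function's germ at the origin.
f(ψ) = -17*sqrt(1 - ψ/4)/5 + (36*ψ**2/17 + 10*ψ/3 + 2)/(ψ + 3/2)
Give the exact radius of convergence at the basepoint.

The radius of convergence is 3/2.

Denominator factor (ψ + 3/2): pole of order 1 at -3/2, modulus 3/2.
Branch term (-17/5)*sqrt(1 - ψ/(4)): its argument vanishes at ψ = 4, a square-root branch point, modulus 4.
The radius of convergence is the smallest modulus among the singular points: 3/2.


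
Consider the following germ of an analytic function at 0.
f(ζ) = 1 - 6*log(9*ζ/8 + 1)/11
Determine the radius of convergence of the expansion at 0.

Branch term (-6/11)*log(1 - ζ/(-8/9)): its argument vanishes at ζ = -8/9, a logarithmic branch point, modulus 8/9.
The radius of convergence is the smallest modulus among the singular points: 8/9.

The radius of convergence is 8/9.


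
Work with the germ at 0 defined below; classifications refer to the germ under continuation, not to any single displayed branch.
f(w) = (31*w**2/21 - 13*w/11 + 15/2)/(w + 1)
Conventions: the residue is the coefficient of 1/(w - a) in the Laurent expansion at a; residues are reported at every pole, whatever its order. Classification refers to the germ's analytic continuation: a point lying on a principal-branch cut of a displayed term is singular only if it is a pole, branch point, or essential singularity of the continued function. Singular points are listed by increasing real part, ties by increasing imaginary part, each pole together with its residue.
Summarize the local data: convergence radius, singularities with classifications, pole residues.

Radius of convergence at 0: 1.
At -1: a pole of order 1; residue 4693/462.

Denominator factor (w + 1): pole of order 1 at -1, modulus 1.
The radius of convergence is the smallest modulus among the singular points: 1.
At the order-1 pole -1 set g(w) = (w - (-1))*f(w) = 31*w**2/21 - 13*w/11 + 15/2.
Simple pole: residue = g(a) at a = -1, which is 4693/462.


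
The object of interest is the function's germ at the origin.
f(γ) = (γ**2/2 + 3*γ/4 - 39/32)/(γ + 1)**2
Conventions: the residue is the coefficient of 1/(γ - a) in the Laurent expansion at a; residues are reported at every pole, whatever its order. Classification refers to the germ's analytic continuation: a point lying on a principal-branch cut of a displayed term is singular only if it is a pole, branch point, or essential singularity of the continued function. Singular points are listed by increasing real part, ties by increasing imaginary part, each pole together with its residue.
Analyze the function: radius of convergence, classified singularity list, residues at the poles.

Denominator factor (γ + 1)^2: pole of order 2 at -1, modulus 1.
The radius of convergence is the smallest modulus among the singular points: 1.
At the order-2 pole -1 set g(γ) = (γ - (-1))^2*f(γ) = γ**2/2 + 3*γ/4 - 39/32.
Order-2 pole: residue = g'(a); g'(-1) = -1/4, so the residue is -1/4.

Radius of convergence at 0: 1.
At -1: a pole of order 2; residue -1/4.


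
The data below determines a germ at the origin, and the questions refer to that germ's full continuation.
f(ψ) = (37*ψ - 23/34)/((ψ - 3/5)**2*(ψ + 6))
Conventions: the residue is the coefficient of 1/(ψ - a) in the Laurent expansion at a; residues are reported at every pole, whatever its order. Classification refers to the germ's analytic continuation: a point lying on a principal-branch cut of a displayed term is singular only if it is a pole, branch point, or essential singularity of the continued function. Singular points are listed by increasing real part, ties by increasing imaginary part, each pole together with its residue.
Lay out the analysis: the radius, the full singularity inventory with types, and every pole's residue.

Radius of convergence at 0: 3/5.
At -6: a pole of order 1; residue -189275/37026.
At 3/5: a pole of order 2; residue 189275/37026.

Denominator factor (ψ - 3/5)^2: pole of order 2 at 3/5, modulus 3/5.
Denominator factor (ψ + 6): pole of order 1 at -6, modulus 6.
The radius of convergence is the smallest modulus among the singular points: 3/5.
At the order-1 pole -6 set g(ψ) = (ψ - (-6))*f(ψ) = (37*ψ - 23/34)/(ψ - 3/5)**2.
Simple pole: residue = g(a) at a = -6, which is -189275/37026.
At the order-2 pole 3/5 set g(ψ) = (ψ - (3/5))^2*f(ψ) = (37*ψ - 23/34)/(ψ + 6).
Order-2 pole: residue = g'(a); g'(3/5) = 189275/37026, so the residue is 189275/37026.
List the singular points by increasing real part (a conjugate pair: the negative imaginary part first).


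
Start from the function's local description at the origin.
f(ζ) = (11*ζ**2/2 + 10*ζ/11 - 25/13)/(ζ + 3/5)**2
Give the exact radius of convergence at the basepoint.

Denominator factor (ζ + 3/5)^2: pole of order 2 at -3/5, modulus 3/5.
The radius of convergence is the smallest modulus among the singular points: 3/5.

The radius of convergence is 3/5.


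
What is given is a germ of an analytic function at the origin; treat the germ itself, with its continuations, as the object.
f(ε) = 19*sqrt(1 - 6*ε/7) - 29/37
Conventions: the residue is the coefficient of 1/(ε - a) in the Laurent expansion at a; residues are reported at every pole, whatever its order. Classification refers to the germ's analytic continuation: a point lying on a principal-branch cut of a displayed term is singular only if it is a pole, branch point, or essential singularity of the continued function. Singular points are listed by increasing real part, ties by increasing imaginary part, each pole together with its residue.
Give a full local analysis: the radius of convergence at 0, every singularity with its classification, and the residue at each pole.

Branch term (19)*sqrt(1 - ε/(7/6)): its argument vanishes at ε = 7/6, a square-root branch point, modulus 7/6.
The radius of convergence is the smallest modulus among the singular points: 7/6.

Radius of convergence at 0: 7/6.
At 7/6: an algebraic (square-root) branch point.


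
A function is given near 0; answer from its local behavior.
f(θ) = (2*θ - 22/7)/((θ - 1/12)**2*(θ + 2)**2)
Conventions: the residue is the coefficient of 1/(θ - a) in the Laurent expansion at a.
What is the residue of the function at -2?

At the order-2 pole -2 set g(θ) = (θ - (-2))^2*f(θ) = (2*θ - 22/7)/(θ - 1/12)**2.
Order-2 pole: residue = g'(a); g'(-2) = -4896/4375, so the residue is -4896/4375.

The residue is -4896/4375.


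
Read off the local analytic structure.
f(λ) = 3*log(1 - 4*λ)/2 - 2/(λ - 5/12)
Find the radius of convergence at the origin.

The radius of convergence is 1/4.

Denominator factor (λ - 5/12): pole of order 1 at 5/12, modulus 5/12.
Branch term (3/2)*log(1 - λ/(1/4)): its argument vanishes at λ = 1/4, a logarithmic branch point, modulus 1/4.
The radius of convergence is the smallest modulus among the singular points: 1/4.


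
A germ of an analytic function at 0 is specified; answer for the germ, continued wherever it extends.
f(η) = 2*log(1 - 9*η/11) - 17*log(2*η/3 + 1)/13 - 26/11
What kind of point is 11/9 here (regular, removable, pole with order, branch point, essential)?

The point is a logarithmic branch point.

The term (2)*log(1 - η/(11/9)) has argument 1 - 11/9/(11/9) = 0 at 11/9: a logarithmic (infinitely-sheeted) branch point; the remaining terms are analytic or single-valued there.


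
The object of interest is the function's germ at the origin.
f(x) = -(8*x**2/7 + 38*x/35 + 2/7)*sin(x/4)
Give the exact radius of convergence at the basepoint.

The radius of convergence is infinite.

The factor -sin(x/4) is entire and contributes no finite singular point.
The polynomial part has no poles.
No finite singular points: the Taylor series at 0 converges everywhere.


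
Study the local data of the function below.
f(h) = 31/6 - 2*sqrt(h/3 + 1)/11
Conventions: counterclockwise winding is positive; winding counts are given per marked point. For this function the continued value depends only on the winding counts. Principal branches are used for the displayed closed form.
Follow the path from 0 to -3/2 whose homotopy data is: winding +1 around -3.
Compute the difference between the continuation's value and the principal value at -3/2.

The rational part is single-valued and drops out of the difference; each branch term changes only by its own monodromy.
(-2/11)*sqrt(1 - h/(-3)): winding +1 is odd, the square root flips sign, contributing -2*(-2/11)*sqrt(1 - (-3/2)/(-3)) = -2*(-2/11)*sqrt(1/2) = (2/11)*sqrt(2).
Summing the contributions at h = -3/2 gives (2/11)*sqrt(2).

Continued minus principal equals (2/11)*sqrt(2).


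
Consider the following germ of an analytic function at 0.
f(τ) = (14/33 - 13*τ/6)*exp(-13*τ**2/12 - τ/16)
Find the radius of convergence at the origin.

The radius of convergence is infinite.

The factor exp(-13*τ**2/12 - τ/16) is entire and contributes no finite singular point.
The polynomial part has no poles.
No finite singular points: the Taylor series at 0 converges everywhere.


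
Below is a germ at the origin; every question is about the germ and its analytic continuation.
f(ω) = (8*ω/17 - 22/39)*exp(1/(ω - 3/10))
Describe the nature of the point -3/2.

The point is a regular point.

There is no denominator, hence no pole anywhere.
The essential point of exp(1/(ω - (3/10))) is 3/10, not -3/2.
So the germ continues analytically to -3/2.


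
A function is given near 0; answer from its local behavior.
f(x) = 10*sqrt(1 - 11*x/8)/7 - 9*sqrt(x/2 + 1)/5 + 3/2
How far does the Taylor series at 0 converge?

Branch term (10/7)*sqrt(1 - x/(8/11)): its argument vanishes at x = 8/11, a square-root branch point, modulus 8/11.
Branch term (-9/5)*sqrt(1 - x/(-2)): its argument vanishes at x = -2, a square-root branch point, modulus 2.
The radius of convergence is the smallest modulus among the singular points: 8/11.

The radius of convergence is 8/11.


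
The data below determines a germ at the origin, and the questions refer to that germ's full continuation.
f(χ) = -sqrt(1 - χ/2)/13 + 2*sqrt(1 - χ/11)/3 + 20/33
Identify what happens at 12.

The point is a regular point.

There is no denominator, hence no pole anywhere.
Branch term sqrt(1 - χ/(11)): argument at 12 is -1/11, nonzero, so 12 is not its branch point (a point on a principal cut is still regular for the continued germ).
Branch term sqrt(1 - χ/(2)): argument at 12 is -5, nonzero, so 12 is not its branch point (a point on a principal cut is still regular for the continued germ).
So the germ continues analytically to 12.


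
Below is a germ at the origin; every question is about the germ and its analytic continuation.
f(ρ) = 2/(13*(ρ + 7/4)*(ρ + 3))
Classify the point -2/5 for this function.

The point is a regular point.

Denominator factors: ρ + 3 = 13/5 at ρ = -2/5; ρ + 7/4 = 27/20 at ρ = -2/5 — none vanishes.
So the germ continues analytically to -2/5.


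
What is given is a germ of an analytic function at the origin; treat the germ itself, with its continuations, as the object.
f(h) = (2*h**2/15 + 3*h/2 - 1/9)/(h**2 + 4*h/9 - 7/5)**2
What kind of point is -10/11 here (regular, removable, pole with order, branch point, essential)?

The point is a regular point.

Denominator factors: h**2 + 4*h/9 - 7/5 = -5323/5445 at h = -10/11 — none vanishes.
So the germ continues analytically to -10/11.


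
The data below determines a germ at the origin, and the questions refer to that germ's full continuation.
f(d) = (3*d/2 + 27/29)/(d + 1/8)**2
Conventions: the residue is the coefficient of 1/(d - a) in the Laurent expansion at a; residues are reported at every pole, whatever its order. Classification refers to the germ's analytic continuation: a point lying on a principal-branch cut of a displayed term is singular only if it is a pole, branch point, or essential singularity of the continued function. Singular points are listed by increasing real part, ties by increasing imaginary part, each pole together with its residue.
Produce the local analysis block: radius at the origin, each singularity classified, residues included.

Denominator factor (d + 1/8)^2: pole of order 2 at -1/8, modulus 1/8.
The radius of convergence is the smallest modulus among the singular points: 1/8.
At the order-2 pole -1/8 set g(d) = (d - (-1/8))^2*f(d) = 3*d/2 + 27/29.
Order-2 pole: residue = g'(a); g'(-1/8) = 3/2, so the residue is 3/2.

Radius of convergence at 0: 1/8.
At -1/8: a pole of order 2; residue 3/2.


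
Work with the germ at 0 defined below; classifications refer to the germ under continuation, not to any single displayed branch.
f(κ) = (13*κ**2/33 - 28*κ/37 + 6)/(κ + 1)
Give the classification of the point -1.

The point is a pole of order 1.

The denominator factor κ + 1 vanishes at -1 and appears to the power 1; the numerator there equals 8731/1221, nonzero, and no other factor vanishes.
Hence a pole whose order is the multiplicity, 1.


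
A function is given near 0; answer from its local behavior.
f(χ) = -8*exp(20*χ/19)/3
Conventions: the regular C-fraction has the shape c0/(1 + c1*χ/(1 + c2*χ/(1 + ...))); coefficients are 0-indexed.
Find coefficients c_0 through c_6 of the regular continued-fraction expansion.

Taylor coefficients (expand at 0): a_0 = -8/3, a_1 = -160/57, a_2 = -1600/1083, a_3 = -32000/61731, a_4 = -160000/1172889, a_5 = -640000/22284891, a_6 = -6400000/1270238787.
c0 = a_0 = -8/3. Peel one level at a time: if S = 1 + c*χ/S' with S'(0) = 1, then c is the χ-coefficient of S and S' = c*χ/(S - 1).
S_1 = c0/f = 1 + (-20/19)*χ + (200/361)*χ^2 + ...; c1 = -20/19.
S_2 = c1*χ/(S_1 - 1) = 1 + (10/19)*χ + (100/1083)*χ^2 + ...; c2 = 10/19.
S_3 = c2*χ/(S_2 - 1) = 1 + (-10/57)*χ + (100/3249)*χ^2 + ...; c3 = -10/57.
S_4 = c3*χ/(S_3 - 1) = 1 + (10/57)*χ + (20/1083)*χ^2 + ...; c4 = 10/57.
S_5 = c4*χ/(S_4 - 1) = 1 + (-2/19)*χ + (4/361)*χ^2 + ...; c5 = -2/19.
S_6 = c5*χ/(S_5 - 1) = 1 + (2/19)*χ + ...; c6 = 2/19.

The regular C-fraction coefficients are [-8/3, -20/19, 10/19, -10/57, 10/57, -2/19, 2/19].


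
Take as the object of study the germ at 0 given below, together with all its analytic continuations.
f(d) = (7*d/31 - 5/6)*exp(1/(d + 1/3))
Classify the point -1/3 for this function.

The exponent 1/(d - (-1/3)) has a pole at -1/3, so exp(1/(d - (-1/3))) takes every nonzero value near it: an essential singularity (not a pole of any order).

The point is an essential singularity.


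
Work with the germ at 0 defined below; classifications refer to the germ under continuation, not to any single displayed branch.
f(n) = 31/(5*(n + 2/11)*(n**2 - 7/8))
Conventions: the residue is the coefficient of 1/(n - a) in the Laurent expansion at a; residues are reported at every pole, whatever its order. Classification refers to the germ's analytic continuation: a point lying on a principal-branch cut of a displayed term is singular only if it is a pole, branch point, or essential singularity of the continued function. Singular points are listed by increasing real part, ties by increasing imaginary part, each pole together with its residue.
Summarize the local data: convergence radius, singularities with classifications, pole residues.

Radius of convergence at 0: 2/11.
At -(1/4)*sqrt(14): a pole of order 1; residue 15004/4075 + (5456/28525)*sqrt(14).
At -2/11: a pole of order 1; residue -30008/4075.
At (1/4)*sqrt(14): a pole of order 1; residue 15004/4075 - (5456/28525)*sqrt(14).

Denominator factor (n + 2/11): pole of order 1 at -2/11, modulus 2/11.
Denominator factor (n**2 - 7/8): discriminant 7/2, real irrational roots (1/4)*sqrt(14) and -(1/4)*sqrt(14); poles of order 1, moduli (1/4)*sqrt(14) and (1/4)*sqrt(14).
The radius of convergence is the smallest modulus among the singular points: 2/11.
The factor n**2 - 7/8 splits as (n - a)(n - a') with a = -(1/4)*sqrt(14), a' = (1/4)*sqrt(14). At the order-1 pole a set g(n) = (n - a)*f(n) = [31/(5*(n + 2/11))] / (n - a').
Simple pole: residue = g(a) at a = -(1/4)*sqrt(14), which is 15004/4075 + (5456/28525)*sqrt(14).
At the order-1 pole -2/11 set g(n) = (n - (-2/11))*f(n) = 31/(5*(n**2 - 7/8)).
Simple pole: residue = g(a) at a = -2/11, which is -30008/4075.
The factor n**2 - 7/8 splits as (n - a)(n - a') with a = (1/4)*sqrt(14), a' = -(1/4)*sqrt(14). At the order-1 pole a set g(n) = (n - a)*f(n) = [31/(5*(n + 2/11))] / (n - a').
Simple pole: residue = g(a) at a = (1/4)*sqrt(14), which is 15004/4075 - (5456/28525)*sqrt(14).
List the singular points by increasing real part (a conjugate pair: the negative imaginary part first).


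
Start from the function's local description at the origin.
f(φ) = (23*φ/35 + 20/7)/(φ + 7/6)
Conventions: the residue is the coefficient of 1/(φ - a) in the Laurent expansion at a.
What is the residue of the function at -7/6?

The residue is 439/210.

At the order-1 pole -7/6 set g(φ) = (φ - (-7/6))*f(φ) = 23*φ/35 + 20/7.
Simple pole: residue = g(a) at a = -7/6, which is 439/210.


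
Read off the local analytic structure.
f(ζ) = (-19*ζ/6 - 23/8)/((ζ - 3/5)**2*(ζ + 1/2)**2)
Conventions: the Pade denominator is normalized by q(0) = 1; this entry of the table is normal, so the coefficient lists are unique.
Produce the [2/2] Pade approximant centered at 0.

The Pade approximant has numerator coefficients [-575/18, -904655300/44969283, -2128114750/44969283]; denominator coefficients [1, 974198/4996587, -72985631/14989761].

Taylor coefficients needed (expand at 0): a_0 = -575/18, a_1 = -125/9, a_2 = -32425/162, a_3 = -6950/243, a_4 = -52325/54.
Write the denominator as Q(ζ) = 1 + q1*ζ + q2*ζ^2. Requiring Q*f - P = O(ζ^5) with deg P <= 2 kills the coefficients of ζ^3..ζ^4 in Q*f:
  ζ^3: a_3 + q1*a_2 + q2*a_1 = 0, i.e. -6950/243 + (-32425/162)*q1 + (-125/9)*q2 = 0.
  ζ^4: a_4 + q1*a_3 + q2*a_2 = 0, i.e. -52325/54 + (-6950/243)*q1 + (-32425/162)*q2 = 0.
Solving this linear system: q1 = 974198/4996587, q2 = -72985631/14989761.
The numerator is Q*f truncated at degree 2: P0 = a_0 = -575/18; P1 = a_1 + q1*a_0 = -904655300/44969283; P2 = a_2 + q1*a_1 + q2*a_0 = -2128114750/44969283.


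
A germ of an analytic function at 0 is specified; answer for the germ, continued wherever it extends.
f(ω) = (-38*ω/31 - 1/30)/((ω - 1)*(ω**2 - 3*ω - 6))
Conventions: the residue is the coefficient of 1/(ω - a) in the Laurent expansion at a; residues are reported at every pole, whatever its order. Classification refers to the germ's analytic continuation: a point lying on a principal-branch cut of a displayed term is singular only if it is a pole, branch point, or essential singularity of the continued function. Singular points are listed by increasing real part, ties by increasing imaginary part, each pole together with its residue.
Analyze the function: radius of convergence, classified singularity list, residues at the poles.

Radius of convergence at 0: 1.
At 3/2 - (1/2)*sqrt(33): a pole of order 1; residue -1171/14880 + (17069/491040)*sqrt(33).
At 1: a pole of order 1; residue 1171/7440.
At 3/2 + (1/2)*sqrt(33): a pole of order 1; residue -1171/14880 - (17069/491040)*sqrt(33).


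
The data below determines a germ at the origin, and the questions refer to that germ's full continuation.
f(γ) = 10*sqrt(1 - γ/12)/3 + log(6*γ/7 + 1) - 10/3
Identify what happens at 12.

The term (10/3)*sqrt(1 - γ/(12)) has argument 1 - 12/(12) = 0 at 12: a square-root (algebraic, two-sheeted) branch point; the remaining terms are analytic or single-valued there.

The point is an algebraic (square-root) branch point.


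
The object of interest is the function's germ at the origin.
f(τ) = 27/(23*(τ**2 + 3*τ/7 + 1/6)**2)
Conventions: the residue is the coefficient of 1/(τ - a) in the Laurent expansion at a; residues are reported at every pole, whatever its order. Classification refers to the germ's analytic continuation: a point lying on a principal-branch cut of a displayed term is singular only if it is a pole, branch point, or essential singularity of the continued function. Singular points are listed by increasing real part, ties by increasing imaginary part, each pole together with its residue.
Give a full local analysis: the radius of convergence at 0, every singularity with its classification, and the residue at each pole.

Denominator factor (τ**2 + 3*τ/7 + 1/6)^2: discriminant -71/147, complex-conjugate roots (-3/14) + ((1/42)*sqrt(213))*i and (-3/14) - ((1/42)*sqrt(213))*i; poles of order 2, moduli (1/6)*sqrt(6) and (1/6)*sqrt(6).
The radius of convergence is the smallest modulus among the singular points: (1/6)*sqrt(6).
The factor τ**2 + 3*τ/7 + 1/6 splits as (τ - a)(τ - a') with a = (-3/14) - ((1/42)*sqrt(213))*i, a' = (-3/14) + ((1/42)*sqrt(213))*i. At the order-2 pole a set g(τ) = (τ - a)^2*f(τ) = [27/23] / (τ - a')^2.
Order-2 pole: residue = g'(a); g'((-3/14) - ((1/42)*sqrt(213))*i) = ((55566/115943)*sqrt(213))*i, so the residue is ((55566/115943)*sqrt(213))*i.
The factor τ**2 + 3*τ/7 + 1/6 splits as (τ - a)(τ - a') with a = (-3/14) + ((1/42)*sqrt(213))*i, a' = (-3/14) - ((1/42)*sqrt(213))*i. At the order-2 pole a set g(τ) = (τ - a)^2*f(τ) = [27/23] / (τ - a')^2.
Order-2 pole: residue = g'(a); g'((-3/14) + ((1/42)*sqrt(213))*i) = -((55566/115943)*sqrt(213))*i, so the residue is -((55566/115943)*sqrt(213))*i.
List the singular points by increasing real part (a conjugate pair: the negative imaginary part first).

Radius of convergence at 0: (1/6)*sqrt(6).
At (-3/14) - ((1/42)*sqrt(213))*i: a pole of order 2; residue ((55566/115943)*sqrt(213))*i.
At (-3/14) + ((1/42)*sqrt(213))*i: a pole of order 2; residue -((55566/115943)*sqrt(213))*i.


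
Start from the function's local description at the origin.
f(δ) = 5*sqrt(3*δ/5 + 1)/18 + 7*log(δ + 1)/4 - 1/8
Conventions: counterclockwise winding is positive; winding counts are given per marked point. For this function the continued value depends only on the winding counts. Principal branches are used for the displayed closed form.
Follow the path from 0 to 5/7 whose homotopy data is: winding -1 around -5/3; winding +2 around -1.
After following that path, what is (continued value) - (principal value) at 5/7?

Continued minus principal equals (-(5/63)*sqrt(70)) + ((7)*pi)*i.

The rational part is single-valued and drops out of the difference; each branch term changes only by its own monodromy.
(5/18)*sqrt(1 - δ/(-5/3)): winding -1 is odd, the square root flips sign, contributing -2*(5/18)*sqrt(1 - (5/7)/(-5/3)) = -2*(5/18)*sqrt(10/7) = -(5/63)*sqrt(70).
(7/4)*log(1 - δ/(-1)): each positive loop around -1 adds 2*pi*i to the log, so winding +2 contributes (7/4)*(2)*2*pi*i = (7)*pi*i.
Summing the contributions at δ = 5/7 gives (-(5/63)*sqrt(70)) + ((7)*pi)*i.


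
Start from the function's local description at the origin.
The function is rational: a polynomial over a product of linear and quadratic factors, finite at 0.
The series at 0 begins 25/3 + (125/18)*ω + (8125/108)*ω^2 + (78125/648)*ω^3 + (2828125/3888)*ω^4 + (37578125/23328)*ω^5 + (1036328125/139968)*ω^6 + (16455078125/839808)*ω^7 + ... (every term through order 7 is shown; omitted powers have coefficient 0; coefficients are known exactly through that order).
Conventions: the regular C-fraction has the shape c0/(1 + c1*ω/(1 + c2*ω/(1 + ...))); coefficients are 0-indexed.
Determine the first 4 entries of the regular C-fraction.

Taylor coefficients (read off): a_0 = 25/3, a_1 = 125/18, a_2 = 8125/108, a_3 = 78125/648.
c0 = a_0 = 25/3. Peel one level at a time: if S = 1 + c*ω/S' with S'(0) = 1, then c is the ω-coefficient of S and S' = c*ω/(S - 1).
S_1 = c0/f = 1 + (-5/6)*ω + (-25/3)*ω^2 + ...; c1 = -5/6.
S_2 = c1*ω/(S_1 - 1) = 1 + (-10)*ω + (100)*ω^2 + ...; c2 = -10.
S_3 = c2*ω/(S_2 - 1) = 1 + (10)*ω + ...; c3 = 10.

The regular C-fraction coefficients are [25/3, -5/6, -10, 10].


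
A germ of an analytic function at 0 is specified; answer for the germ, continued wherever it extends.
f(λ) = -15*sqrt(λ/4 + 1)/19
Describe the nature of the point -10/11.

There is no denominator, hence no pole anywhere.
Branch term sqrt(1 - λ/(-4)): argument at -10/11 is 17/22, nonzero, so -10/11 is not its branch point (a point on a principal cut is still regular for the continued germ).
So the germ continues analytically to -10/11.

The point is a regular point.


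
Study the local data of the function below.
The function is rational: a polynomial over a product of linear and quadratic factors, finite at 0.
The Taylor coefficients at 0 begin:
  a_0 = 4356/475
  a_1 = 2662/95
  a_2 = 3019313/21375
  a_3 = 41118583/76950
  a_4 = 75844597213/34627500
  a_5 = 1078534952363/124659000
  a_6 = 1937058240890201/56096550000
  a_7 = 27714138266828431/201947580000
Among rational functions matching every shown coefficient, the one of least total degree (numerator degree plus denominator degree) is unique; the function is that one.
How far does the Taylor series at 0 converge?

The radius of convergence is -5/12 + (1/132)*sqrt(7777).

No rational of total degree below 6 reproduces all 8 coefficients; solving the [0/6] Pade equations on them gives f(z) = -33/(19*(z**2 - 5/6)**2*(z**2 + 5*z/6 - 3/11)), whose expansion matches every shown term.
Denominator factor (z**2 + 5*z/6 - 3/11): discriminant 707/396, real irrational roots -5/12 + (1/132)*sqrt(7777) and -5/12 - (1/132)*sqrt(7777); poles of order 1, moduli -5/12 + (1/132)*sqrt(7777) and 5/12 + (1/132)*sqrt(7777).
Denominator factor (z**2 - 5/6)^2: discriminant 10/3, real irrational roots (1/6)*sqrt(30) and -(1/6)*sqrt(30); poles of order 2, moduli (1/6)*sqrt(30) and (1/6)*sqrt(30).
The radius of convergence is the smallest modulus among the singular points: -5/12 + (1/132)*sqrt(7777).


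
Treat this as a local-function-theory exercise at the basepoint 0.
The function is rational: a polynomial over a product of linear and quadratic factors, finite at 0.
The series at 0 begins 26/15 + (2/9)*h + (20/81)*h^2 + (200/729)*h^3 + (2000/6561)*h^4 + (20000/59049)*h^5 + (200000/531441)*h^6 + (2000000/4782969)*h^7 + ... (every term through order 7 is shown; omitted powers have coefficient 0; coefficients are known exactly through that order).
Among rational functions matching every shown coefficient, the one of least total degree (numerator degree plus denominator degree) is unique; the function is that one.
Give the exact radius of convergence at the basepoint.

No rational of total degree below 2 reproduces all 8 coefficients; solving the [1/1] Pade equations on them gives f(h) = (23*h/15 - 39/25)/(h - 9/10), whose expansion matches every shown term.
Denominator factor (h - 9/10): pole of order 1 at 9/10, modulus 9/10.
The radius of convergence is the smallest modulus among the singular points: 9/10.

The radius of convergence is 9/10.


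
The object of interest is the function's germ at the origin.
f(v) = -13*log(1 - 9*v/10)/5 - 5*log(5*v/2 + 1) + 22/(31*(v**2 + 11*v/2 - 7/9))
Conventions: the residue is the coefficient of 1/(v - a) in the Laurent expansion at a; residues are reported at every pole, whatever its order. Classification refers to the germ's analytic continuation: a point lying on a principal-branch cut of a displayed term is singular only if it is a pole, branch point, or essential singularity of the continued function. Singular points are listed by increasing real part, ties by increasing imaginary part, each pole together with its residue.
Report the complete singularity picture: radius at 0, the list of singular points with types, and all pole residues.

Denominator factor (v**2 + 11*v/2 - 7/9): discriminant 1201/36, real irrational roots -11/4 + (1/12)*sqrt(1201) and -11/4 - (1/12)*sqrt(1201); poles of order 1, moduli -11/4 + (1/12)*sqrt(1201) and 11/4 + (1/12)*sqrt(1201).
Branch term (-13/5)*log(1 - v/(10/9)): its argument vanishes at v = 10/9, a logarithmic branch point, modulus 10/9.
Branch term (-5)*log(1 - v/(-2/5)): its argument vanishes at v = -2/5, a logarithmic branch point, modulus 2/5.
The radius of convergence is the smallest modulus among the singular points: -11/4 + (1/12)*sqrt(1201).
The branch terms are analytic at -11/4 - (1/12)*sqrt(1201) and contribute nothing to the residue; only the rational part matters.
The factor v**2 + 11*v/2 - 7/9 splits as (v - a)(v - a') with a = -11/4 - (1/12)*sqrt(1201), a' = -11/4 + (1/12)*sqrt(1201). At the order-1 pole a set g(v) = (v - a)*(rational part) = [22/31] / (v - a').
Simple pole: residue = g(a) at a = -11/4 - (1/12)*sqrt(1201), which is -(132/37231)*sqrt(1201).
The branch terms are analytic at -11/4 + (1/12)*sqrt(1201) and contribute nothing to the residue; only the rational part matters.
The factor v**2 + 11*v/2 - 7/9 splits as (v - a)(v - a') with a = -11/4 + (1/12)*sqrt(1201), a' = -11/4 - (1/12)*sqrt(1201). At the order-1 pole a set g(v) = (v - a)*(rational part) = [22/31] / (v - a').
Simple pole: residue = g(a) at a = -11/4 + (1/12)*sqrt(1201), which is (132/37231)*sqrt(1201).
List the singular points by increasing real part (a conjugate pair: the negative imaginary part first).

Radius of convergence at 0: -11/4 + (1/12)*sqrt(1201).
At -11/4 - (1/12)*sqrt(1201): a pole of order 1; residue -(132/37231)*sqrt(1201).
At -2/5: a logarithmic branch point.
At -11/4 + (1/12)*sqrt(1201): a pole of order 1; residue (132/37231)*sqrt(1201).
At 10/9: a logarithmic branch point.


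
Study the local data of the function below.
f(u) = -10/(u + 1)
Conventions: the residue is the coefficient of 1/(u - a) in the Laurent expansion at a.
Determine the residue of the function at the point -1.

At the order-1 pole -1 set g(u) = (u - (-1))*f(u) = -10.
Simple pole: residue = g(a) at a = -1, which is -10.

The residue is -10.
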